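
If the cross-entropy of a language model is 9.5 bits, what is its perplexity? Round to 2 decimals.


Perplexity formula: PP = 2^H
H = 9.5
PP = 2^9.5
Decompose: 2^9.5 = 2^9 * 2^0.5 = 2^9 * sqrt(2)
2^9 = 512, sqrt(2) ~ 1.4142136
PP ~ 512 * 1.4142136 = 724.0773632
Rounded to 2 decimals: 724.08

724.08


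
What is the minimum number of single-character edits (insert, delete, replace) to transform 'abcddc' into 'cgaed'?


Building DP table for s1='abcddc' (len 6) and s2='cgaed' (len 5):
       c  g  a  e  d
    0  1  2  3  4  5
  a 1  1  2  2  3  4
  b 2  2  2  3  3  4
  c 3  2  3  3  4  4
  d 4  3  3  4  4  4
  d 5  4  4  4  5  4
  c 6  5  5  5  5  5
Edit distance = dp[6][5] = 5

5


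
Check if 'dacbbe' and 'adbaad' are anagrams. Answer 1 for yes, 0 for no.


Sort characters of 'dacbbe': 'abbcde'
Sort characters of 'adbaad': 'aaabdd'
Sorted forms differ -> they are NOT anagrams
Result: 0

0


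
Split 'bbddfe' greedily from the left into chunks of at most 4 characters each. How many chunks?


'bbddfe' has 6 characters.
Chunking with max size 4:
  Chunk 1: 'bbdd' (positions 0-3)
  Chunk 2: 'fe' (positions 4-5)
Total chunks: ceil(6 / 4) = 2

2


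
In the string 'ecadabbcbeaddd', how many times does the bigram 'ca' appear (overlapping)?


Scanning 'ecadabbcbeaddd' for bigram 'ca':
  Position 0: 'ec' -> no
  Position 1: 'ca' -> MATCH
  Position 2: 'ad' -> no
  Position 3: 'da' -> no
  Position 4: 'ab' -> no
  Position 5: 'bb' -> no
  Position 6: 'bc' -> no
  Position 7: 'cb' -> no
  Position 8: 'be' -> no
  Position 9: 'ea' -> no
  Position 10: 'ad' -> no
  Position 11: 'dd' -> no
  Position 12: 'dd' -> no
Total matches: 1

1


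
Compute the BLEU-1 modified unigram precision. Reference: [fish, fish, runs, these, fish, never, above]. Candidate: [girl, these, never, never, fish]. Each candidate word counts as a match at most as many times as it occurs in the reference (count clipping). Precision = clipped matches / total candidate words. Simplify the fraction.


Reference word counts: {'above': 1, 'fish': 3, 'never': 1, 'runs': 1, 'these': 1}
Checking each candidate word (with clipping):
  'girl' -> not in reference -> no match (matches: 0)
  'these' -> in reference (ref count 1, used 1/1) -> match (matches: 1)
  'never' -> in reference (ref count 1, used 1/1) -> match (matches: 2)
  'never' -> ref count 1 already used up (1/1) -> clipped, no match (matches: 2)
  'fish' -> in reference (ref count 3, used 1/3) -> match (matches: 3)
Clipped matches: 3, Candidate length: 5
Precision = 3/5

3/5


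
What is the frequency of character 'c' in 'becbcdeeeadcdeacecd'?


Scanning 'becbcdeeeadcdeacecd' for 'c':
  Position 2: 'c' -> MATCH (count: 1)
  Position 4: 'c' -> MATCH (count: 2)
  Position 11: 'c' -> MATCH (count: 3)
  Position 15: 'c' -> MATCH (count: 4)
  Position 17: 'c' -> MATCH (count: 5)
Total occurrences of 'c': 5

5


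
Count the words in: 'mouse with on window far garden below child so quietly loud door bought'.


Counting words by splitting on spaces:
  Word 1: 'mouse'
  Word 2: 'with'
  Word 3: 'on'
  Word 4: 'window'
  Word 5: 'far'
  Word 6: 'garden'
  Word 7: 'below'
  Word 8: 'child'
  Word 9: 'so'
  Word 10: 'quietly'
  Word 11: 'loud'
  Word 12: 'door'
  Word 13: 'bought'
Total words: 13

13


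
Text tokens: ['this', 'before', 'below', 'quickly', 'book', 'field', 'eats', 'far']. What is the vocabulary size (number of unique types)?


Listing all tokens and tracking unique types:
  Token 1: 'this' -> NEW (unique so far: 1)
  Token 2: 'before' -> NEW (unique so far: 2)
  Token 3: 'below' -> NEW (unique so far: 3)
  Token 4: 'quickly' -> NEW (unique so far: 4)
  Token 5: 'book' -> NEW (unique so far: 5)
  Token 6: 'field' -> NEW (unique so far: 6)
  Token 7: 'eats' -> NEW (unique so far: 7)
  Token 8: 'far' -> NEW (unique so far: 8)
Unique types: ('before', 'below', 'book', 'eats', 'far', 'field', 'quickly', 'this')
Vocabulary size: 8

8


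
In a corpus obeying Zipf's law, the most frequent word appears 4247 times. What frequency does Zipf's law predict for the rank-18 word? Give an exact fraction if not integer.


Zipf's law: freq(rank) = f1 / rank
f1 = 4247, rank = 18
freq = 4247 / 18
GCD(4247, 18) = 1
Simplified: 4247/18

4247/18


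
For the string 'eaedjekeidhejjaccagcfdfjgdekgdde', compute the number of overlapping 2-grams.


String 'eaedjekeidhejjaccagcfdfjgdekgdde' has length L = 32.
Number of overlapping n-grams = L - n + 1
Substituting: 32 - 2 + 1 = 31

31


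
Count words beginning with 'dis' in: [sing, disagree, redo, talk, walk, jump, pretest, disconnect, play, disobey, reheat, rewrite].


Checking each word for prefix 'dis':
  'sing' -> no (count: 0)
  'disagree' -> YES, starts with 'dis' (count: 1)
  'redo' -> no (count: 1)
  'talk' -> no (count: 1)
  'walk' -> no (count: 1)
  'jump' -> no (count: 1)
  'pretest' -> no (count: 1)
  'disconnect' -> YES, starts with 'dis' (count: 2)
  'play' -> no (count: 2)
  'disobey' -> YES, starts with 'dis' (count: 3)
  'reheat' -> no (count: 3)
  'rewrite' -> no (count: 3)
Total with prefix 'dis': 3

3


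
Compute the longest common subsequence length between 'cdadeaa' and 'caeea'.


DP table for LCS of 'cdadeaa' and 'caeea':
       c  a  e  e  a
    0  0  0  0  0  0
  c 0  1  1  1  1  1
  d 0  1  1  1  1  1
  a 0  1  2  2  2  2
  d 0  1  2  2  2  2
  e 0  1  2  3  3  3
  a 0  1  2  3  3  4
  a 0  1  2  3  3  4
LCS: 'caea'
LCS length = 4

4


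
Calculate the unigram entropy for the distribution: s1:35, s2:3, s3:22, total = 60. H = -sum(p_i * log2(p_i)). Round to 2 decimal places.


Computing entropy H = -sum(p_i * log2(p_i)):
  s1: p = 35/60 = 0.5833, -p*log2(p) = 0.4536
  s2: p = 3/60 = 0.0500, -p*log2(p) = 0.2161
  s3: p = 22/60 = 0.3667, -p*log2(p) = 0.5307
H = sum of terms = 1.2004
Rounded to 2 decimals: 1.20

1.20


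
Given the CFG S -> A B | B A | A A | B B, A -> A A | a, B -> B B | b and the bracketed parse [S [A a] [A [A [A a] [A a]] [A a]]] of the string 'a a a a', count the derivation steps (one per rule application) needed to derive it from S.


Every bracketed nonterminal node [X ...] in the tree is produced by exactly one rule application.
Reading the tree off as a leftmost derivation:
  Step 1: S  =>  A A   (applied S -> A A)
  Step 2: A A  =>  a A   (applied A -> a)
  Step 3: a A  =>  a A A   (applied A -> A A)
  Step 4: a A A  =>  a A A A   (applied A -> A A)
  Step 5: a A A A  =>  a a A A   (applied A -> a)
  Step 6: a a A A  =>  a a a A   (applied A -> a)
  Step 7: a a a A  =>  a a a a   (applied A -> a)
Final yield: a a a a
Total rewrite steps: 7

7


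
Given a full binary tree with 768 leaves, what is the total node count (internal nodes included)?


Leaf nodes (terminals): 768
Internal nodes = n - 1 = 768 - 1 = 767
Total = leaves + internal = 768 + 767 = 1535

1535


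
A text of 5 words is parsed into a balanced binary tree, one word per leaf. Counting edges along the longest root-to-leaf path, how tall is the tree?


In a balanced binary tree with n leaves the deepest leaf is ceil(log2(n)) edges below the root.
log2(5) = 2.3219
ceil(2.3219) = 3
height (edges) = 3

3


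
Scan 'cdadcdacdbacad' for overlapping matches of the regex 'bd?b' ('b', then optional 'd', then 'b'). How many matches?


Pattern: bd?b means 'b', then optional 'd', then 'b'.
Scanning 'cdadcdacdbacad' position-by-position:
  Pos 0: window 'cda' -> no
  Pos 1: window 'dad' -> no
  Pos 2: window 'adc' -> no
  Pos 3: window 'dcd' -> no
  Pos 4: window 'cda' -> no
  Pos 5: window 'dac' -> no
  Pos 6: window 'acd' -> no
  Pos 7: window 'cdb' -> no
  Pos 8: window 'dba' -> no
  Pos 9: window 'bac' -> no
  Pos 10: window 'aca' -> no
  Pos 11: window 'cad' -> no
  Pos 12: window 'ad' -> no
  Pos 13: window 'd' -> no
Total matches: 0

0


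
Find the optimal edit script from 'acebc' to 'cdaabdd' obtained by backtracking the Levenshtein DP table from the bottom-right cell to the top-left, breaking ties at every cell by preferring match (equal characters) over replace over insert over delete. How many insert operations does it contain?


Edit distance = 6. Backtracking from cell (5, 7) with preference match > replace > insert > delete,
then listing the resulting alignment 'acebc' -> 'cdaabdd' left to right:
  Step 1: insert 'c' [insertion #1]
  Step 2: insert 'd' [insertion #2]
  Step 3: keep 'a'
  Step 4: replace c->a
  Step 5: replace e->b
  Step 6: replace b->d
  Step 7: replace c->d
Total insertions: 2

2


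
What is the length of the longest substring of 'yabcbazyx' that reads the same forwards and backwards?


Scanning 'yabcbazyx' for palindromic substrings.
Substring at positions 1-5: 'abcba'.
Check: reverse('abcba') = 'abcba' -> palindrome confirmed.
Neighbouring characters ('y' / 'z') break symmetry, so it cannot extend further.
No longer palindromic substring exists; longest length = 5

5


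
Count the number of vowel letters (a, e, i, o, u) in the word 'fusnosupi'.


Scanning each character of 'fusnosupi':
  Position 1: 'f' -> consonant (running count: 0)
  Position 2: 'u' -> vowel (running count: 1)
  Position 3: 's' -> consonant (running count: 1)
  Position 4: 'n' -> consonant (running count: 1)
  Position 5: 'o' -> vowel (running count: 2)
  Position 6: 's' -> consonant (running count: 2)
  Position 7: 'u' -> vowel (running count: 3)
  Position 8: 'p' -> consonant (running count: 3)
  Position 9: 'i' -> vowel (running count: 4)
Total vowels: 4

4


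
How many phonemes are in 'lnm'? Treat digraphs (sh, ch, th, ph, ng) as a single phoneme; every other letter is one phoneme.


Parsing 'lnm' greedily, digraphs first:
  'l' -> consonant phoneme (phonemes so far: 1)
  'n' -> consonant phoneme (phonemes so far: 2)
  'm' -> consonant phoneme (phonemes so far: 3)
Total phonemes: 3

3


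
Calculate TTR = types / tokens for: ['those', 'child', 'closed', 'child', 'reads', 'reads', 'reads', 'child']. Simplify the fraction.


Tokens: 8
Unique types: ('child', 'closed', 'reads', 'those') = 4
TTR = 4/8
Simplify: divide both by 4 -> 1/2
TTR = 1/2

1/2


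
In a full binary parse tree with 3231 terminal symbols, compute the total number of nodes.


Leaf nodes (terminals): 3231
Internal nodes = n - 1 = 3231 - 1 = 3230
Total = leaves + internal = 3231 + 3230 = 6461

6461


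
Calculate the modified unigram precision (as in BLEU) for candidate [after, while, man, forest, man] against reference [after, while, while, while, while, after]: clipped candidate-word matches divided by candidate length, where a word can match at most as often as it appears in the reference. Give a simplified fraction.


Reference word counts: {'after': 2, 'while': 4}
Checking each candidate word (with clipping):
  'after' -> in reference (ref count 2, used 1/2) -> match (matches: 1)
  'while' -> in reference (ref count 4, used 1/4) -> match (matches: 2)
  'man' -> not in reference -> no match (matches: 2)
  'forest' -> not in reference -> no match (matches: 2)
  'man' -> not in reference -> no match (matches: 2)
Clipped matches: 2, Candidate length: 5
Precision = 2/5

2/5


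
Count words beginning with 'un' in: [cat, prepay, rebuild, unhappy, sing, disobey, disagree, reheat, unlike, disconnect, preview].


Checking each word for prefix 'un':
  'cat' -> no (count: 0)
  'prepay' -> no (count: 0)
  'rebuild' -> no (count: 0)
  'unhappy' -> YES, starts with 'un' (count: 1)
  'sing' -> no (count: 1)
  'disobey' -> no (count: 1)
  'disagree' -> no (count: 1)
  'reheat' -> no (count: 1)
  'unlike' -> YES, starts with 'un' (count: 2)
  'disconnect' -> no (count: 2)
  'preview' -> no (count: 2)
Total with prefix 'un': 2

2


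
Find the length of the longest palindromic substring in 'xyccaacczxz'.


Scanning 'xyccaacczxz' for palindromic substrings.
Substring at positions 2-7: 'ccaacc'.
Check: reverse('ccaacc') = 'ccaacc' -> palindrome confirmed.
Neighbouring characters ('y' / 'z') break symmetry, so it cannot extend further.
No longer palindromic substring exists; longest length = 6

6


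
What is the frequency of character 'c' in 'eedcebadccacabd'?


Scanning 'eedcebadccacabd' for 'c':
  Position 3: 'c' -> MATCH (count: 1)
  Position 8: 'c' -> MATCH (count: 2)
  Position 9: 'c' -> MATCH (count: 3)
  Position 11: 'c' -> MATCH (count: 4)
Total occurrences of 'c': 4

4


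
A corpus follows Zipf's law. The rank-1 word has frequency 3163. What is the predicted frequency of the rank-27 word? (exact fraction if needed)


Zipf's law: freq(rank) = f1 / rank
f1 = 3163, rank = 27
freq = 3163 / 27
GCD(3163, 27) = 1
Simplified: 3163/27

3163/27


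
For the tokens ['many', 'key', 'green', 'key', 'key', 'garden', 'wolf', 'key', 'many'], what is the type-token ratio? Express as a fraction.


Tokens: 9
Unique types: ('garden', 'green', 'key', 'many', 'wolf') = 5
TTR = 5/9
Already in lowest terms.

5/9


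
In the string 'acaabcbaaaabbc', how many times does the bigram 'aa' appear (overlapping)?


Scanning 'acaabcbaaaabbc' for bigram 'aa':
  Position 0: 'ac' -> no
  Position 1: 'ca' -> no
  Position 2: 'aa' -> MATCH
  Position 3: 'ab' -> no
  Position 4: 'bc' -> no
  Position 5: 'cb' -> no
  Position 6: 'ba' -> no
  Position 7: 'aa' -> MATCH
  Position 8: 'aa' -> MATCH
  Position 9: 'aa' -> MATCH
  Position 10: 'ab' -> no
  Position 11: 'bb' -> no
  Position 12: 'bc' -> no
Total matches: 4

4


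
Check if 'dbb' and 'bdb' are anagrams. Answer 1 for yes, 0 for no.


Sort characters of 'dbb': 'bbd'
Sort characters of 'bdb': 'bbd'
Sorted forms match -> they ARE anagrams
Result: 1

1


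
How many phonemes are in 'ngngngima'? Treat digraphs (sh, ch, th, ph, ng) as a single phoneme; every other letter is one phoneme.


Parsing 'ngngngima' greedily, digraphs first:
  'ng' -> digraph (1 consonant phoneme) (phonemes so far: 1)
  'ng' -> digraph (1 consonant phoneme) (phonemes so far: 2)
  'ng' -> digraph (1 consonant phoneme) (phonemes so far: 3)
  'i' -> vowel phoneme (phonemes so far: 4)
  'm' -> consonant phoneme (phonemes so far: 5)
  'a' -> vowel phoneme (phonemes so far: 6)
Total phonemes: 6

6


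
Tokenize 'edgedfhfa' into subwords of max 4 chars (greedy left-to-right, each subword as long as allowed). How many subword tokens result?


'edgedfhfa' has 9 characters.
Chunking with max size 4:
  Chunk 1: 'edge' (positions 0-3)
  Chunk 2: 'dfhf' (positions 4-7)
  Chunk 3: 'a' (positions 8-8)
Total chunks: ceil(9 / 4) = 3

3


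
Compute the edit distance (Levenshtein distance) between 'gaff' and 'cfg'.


Building DP table for s1='gaff' (len 4) and s2='cfg' (len 3):
       c  f  g
    0  1  2  3
  g 1  1  2  2
  a 2  2  2  3
  f 3  3  2  3
  f 4  4  3  3
Edit distance = dp[4][3] = 3

3


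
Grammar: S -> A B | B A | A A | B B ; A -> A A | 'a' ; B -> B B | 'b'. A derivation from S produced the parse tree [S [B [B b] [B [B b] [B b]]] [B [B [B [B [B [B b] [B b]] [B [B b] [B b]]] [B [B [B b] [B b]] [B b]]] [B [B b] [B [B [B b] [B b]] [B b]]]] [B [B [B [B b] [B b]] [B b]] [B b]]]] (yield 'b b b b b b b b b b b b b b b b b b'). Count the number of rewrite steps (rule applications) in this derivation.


Every bracketed nonterminal node [X ...] in the tree is produced by exactly one rule application.
Reading the tree off as a leftmost derivation:
  Step 1: S  =>  B B   (applied S -> B B)
  Step 2: B B  =>  B B B   (applied B -> B B)
  Step 3: B B B  =>  b B B   (applied B -> b)
  Step 4: b B B  =>  b B B B   (applied B -> B B)
  Step 5: b B B B  =>  b b B B   (applied B -> b)
  Step 6: b b B B  =>  b b b B   (applied B -> b)
  Step 7: b b b B  =>  b b b B B   (applied B -> B B)
  Step 8: b b b B B  =>  b b b B B B   (applied B -> B B)
  Step 9: b b b B B B  =>  b b b B B B B   (applied B -> B B)
  Step 10: b b b B B B B  =>  b b b B B B B B   (applied B -> B B)
  Step 11: b b b B B B B B  =>  b b b B B B B B B   (applied B -> B B)
  Step 12: b b b B B B B B B  =>  b b b b B B B B B   (applied B -> b)
  Step 13: b b b b B B B B B  =>  b b b b b B B B B   (applied B -> b)
  Step 14: b b b b b B B B B  =>  b b b b b B B B B B   (applied B -> B B)
  Step 15: b b b b b B B B B B  =>  b b b b b b B B B B   (applied B -> b)
  Step 16: b b b b b b B B B B  =>  b b b b b b b B B B   (applied B -> b)
  Step 17: b b b b b b b B B B  =>  b b b b b b b B B B B   (applied B -> B B)
  Step 18: b b b b b b b B B B B  =>  b b b b b b b B B B B B   (applied B -> B B)
  Step 19: b b b b b b b B B B B B  =>  b b b b b b b b B B B B   (applied B -> b)
  Step 20: b b b b b b b b B B B B  =>  b b b b b b b b b B B B   (applied B -> b)
  Step 21: b b b b b b b b b B B B  =>  b b b b b b b b b b B B   (applied B -> b)
  Step 22: b b b b b b b b b b B B  =>  b b b b b b b b b b B B B   (applied B -> B B)
  Step 23: b b b b b b b b b b B B B  =>  b b b b b b b b b b b B B   (applied B -> b)
  Step 24: b b b b b b b b b b b B B  =>  b b b b b b b b b b b B B B   (applied B -> B B)
  Step 25: b b b b b b b b b b b B B B  =>  b b b b b b b b b b b B B B B   (applied B -> B B)
  Step 26: b b b b b b b b b b b B B B B  =>  b b b b b b b b b b b b B B B   (applied B -> b)
  Step 27: b b b b b b b b b b b b B B B  =>  b b b b b b b b b b b b b B B   (applied B -> b)
  Step 28: b b b b b b b b b b b b b B B  =>  b b b b b b b b b b b b b b B   (applied B -> b)
  Step 29: b b b b b b b b b b b b b b B  =>  b b b b b b b b b b b b b b B B   (applied B -> B B)
  Step 30: b b b b b b b b b b b b b b B B  =>  b b b b b b b b b b b b b b B B B   (applied B -> B B)
  Step 31: b b b b b b b b b b b b b b B B B  =>  b b b b b b b b b b b b b b B B B B   (applied B -> B B)
  Step 32: b b b b b b b b b b b b b b B B B B  =>  b b b b b b b b b b b b b b b B B B   (applied B -> b)
  Step 33: b b b b b b b b b b b b b b b B B B  =>  b b b b b b b b b b b b b b b b B B   (applied B -> b)
  Step 34: b b b b b b b b b b b b b b b b B B  =>  b b b b b b b b b b b b b b b b b B   (applied B -> b)
  Step 35: b b b b b b b b b b b b b b b b b B  =>  b b b b b b b b b b b b b b b b b b   (applied B -> b)
Final yield: b b b b b b b b b b b b b b b b b b
Total rewrite steps: 35

35


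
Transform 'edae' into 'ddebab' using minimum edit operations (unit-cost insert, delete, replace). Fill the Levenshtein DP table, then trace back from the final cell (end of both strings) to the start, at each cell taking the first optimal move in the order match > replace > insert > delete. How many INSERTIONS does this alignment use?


Edit distance = 4. Backtracking from cell (4, 6) with preference match > replace > insert > delete,
then listing the resulting alignment 'edae' -> 'ddebab' left to right:
  Step 1: insert 'd' [insertion #1]
  Step 2: insert 'd' [insertion #2]
  Step 3: keep 'e'
  Step 4: replace d->b
  Step 5: keep 'a'
  Step 6: replace e->b
Total insertions: 2

2


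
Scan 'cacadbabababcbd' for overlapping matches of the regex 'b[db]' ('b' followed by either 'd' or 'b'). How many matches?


Pattern: b[db] means 'b' followed by either 'd' or 'b'.
Scanning 'cacadbabababcbd' position-by-position:
  Pos 0: window 'ca' -> no
  Pos 1: window 'ac' -> no
  Pos 2: window 'ca' -> no
  Pos 3: window 'ad' -> no
  Pos 4: window 'db' -> no
  Pos 5: window 'ba' -> no
  Pos 6: window 'ab' -> no
  Pos 7: window 'ba' -> no
  Pos 8: window 'ab' -> no
  Pos 9: window 'ba' -> no
  Pos 10: window 'ab' -> no
  Pos 11: window 'bc' -> no
  Pos 12: window 'cb' -> no
  Pos 13: window 'bd' -> MATCH
  Pos 14: window 'd' -> no
Total matches: 1

1


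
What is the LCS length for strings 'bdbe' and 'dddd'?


DP table for LCS of 'bdbe' and 'dddd':
       d  d  d  d
    0  0  0  0  0
  b 0  0  0  0  0
  d 0  1  1  1  1
  b 0  1  1  1  1
  e 0  1  1  1  1
LCS: 'd'
LCS length = 1

1


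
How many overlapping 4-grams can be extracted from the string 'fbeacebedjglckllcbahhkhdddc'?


String 'fbeacebedjglckllcbahhkhdddc' has length L = 27.
Number of overlapping n-grams = L - n + 1
Substituting: 27 - 4 + 1 = 24

24


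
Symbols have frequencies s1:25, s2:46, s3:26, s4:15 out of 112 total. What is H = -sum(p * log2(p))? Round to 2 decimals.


Computing entropy H = -sum(p_i * log2(p_i)):
  s1: p = 25/112 = 0.2232, -p*log2(p) = 0.4829
  s2: p = 46/112 = 0.4107, -p*log2(p) = 0.5273
  s3: p = 26/112 = 0.2321, -p*log2(p) = 0.4891
  s4: p = 15/112 = 0.1339, -p*log2(p) = 0.3885
H = sum of terms = 1.8878
Rounded to 2 decimals: 1.89

1.89


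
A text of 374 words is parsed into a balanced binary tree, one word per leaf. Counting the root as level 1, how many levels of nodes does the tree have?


In a balanced binary tree with n leaves the deepest leaf is ceil(log2(n)) edges below the root,
so counting node levels inclusive of root and leaves gives ceil(log2(n)) + 1 levels.
log2(374) = 8.5469
ceil(8.5469) = 9
levels = 9 + 1 = 10

10


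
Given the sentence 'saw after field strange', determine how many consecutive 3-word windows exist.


Word trigrams from [4] words:
  Trigram 1: (saw after field)
  Trigram 2: (after field strange)
Total word trigrams: 4 - 2 = 2

2


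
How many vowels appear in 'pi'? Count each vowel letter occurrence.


Scanning each character of 'pi':
  Position 1: 'p' -> consonant (running count: 0)
  Position 2: 'i' -> vowel (running count: 1)
Total vowels: 1

1


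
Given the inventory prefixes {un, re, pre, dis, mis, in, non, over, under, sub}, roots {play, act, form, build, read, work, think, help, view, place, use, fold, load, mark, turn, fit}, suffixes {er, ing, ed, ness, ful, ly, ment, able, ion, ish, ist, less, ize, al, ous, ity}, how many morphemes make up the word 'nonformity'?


Segmenting 'nonformity' against the inventory:
  'non' -> prefix (morpheme 1)
  'form' -> root (morpheme 2)
  'ity' -> suffix (morpheme 3)
Total morphemes: 3

3


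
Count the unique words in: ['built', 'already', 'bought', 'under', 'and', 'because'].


Listing all tokens and tracking unique types:
  Token 1: 'built' -> NEW (unique so far: 1)
  Token 2: 'already' -> NEW (unique so far: 2)
  Token 3: 'bought' -> NEW (unique so far: 3)
  Token 4: 'under' -> NEW (unique so far: 4)
  Token 5: 'and' -> NEW (unique so far: 5)
  Token 6: 'because' -> NEW (unique so far: 6)
Unique types: ('already', 'and', 'because', 'bought', 'built', 'under')
Vocabulary size: 6

6


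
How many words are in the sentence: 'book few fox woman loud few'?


Counting words by splitting on spaces:
  Word 1: 'book'
  Word 2: 'few'
  Word 3: 'fox'
  Word 4: 'woman'
  Word 5: 'loud'
  Word 6: 'few'
Total words: 6

6


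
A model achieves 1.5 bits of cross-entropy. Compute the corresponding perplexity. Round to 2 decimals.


Perplexity formula: PP = 2^H
H = 1.5
PP = 2^1.5
Decompose: 2^1.5 = 2^1 * 2^0.5 = 2^1 * sqrt(2)
2^1 = 2, sqrt(2) ~ 1.4142136
PP ~ 2 * 1.4142136 = 2.8284272
Rounded to 2 decimals: 2.83

2.83


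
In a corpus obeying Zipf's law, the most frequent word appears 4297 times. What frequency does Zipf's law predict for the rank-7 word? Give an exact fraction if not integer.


Zipf's law: freq(rank) = f1 / rank
f1 = 4297, rank = 7
freq = 4297 / 7
GCD(4297, 7) = 1
Simplified: 4297/7

4297/7


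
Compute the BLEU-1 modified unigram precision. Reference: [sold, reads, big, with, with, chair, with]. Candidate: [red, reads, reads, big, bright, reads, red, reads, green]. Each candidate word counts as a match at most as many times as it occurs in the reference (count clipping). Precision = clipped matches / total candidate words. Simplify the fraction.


Reference word counts: {'big': 1, 'chair': 1, 'reads': 1, 'sold': 1, 'with': 3}
Checking each candidate word (with clipping):
  'red' -> not in reference -> no match (matches: 0)
  'reads' -> in reference (ref count 1, used 1/1) -> match (matches: 1)
  'reads' -> ref count 1 already used up (1/1) -> clipped, no match (matches: 1)
  'big' -> in reference (ref count 1, used 1/1) -> match (matches: 2)
  'bright' -> not in reference -> no match (matches: 2)
  'reads' -> ref count 1 already used up (1/1) -> clipped, no match (matches: 2)
  'red' -> not in reference -> no match (matches: 2)
  'reads' -> ref count 1 already used up (1/1) -> clipped, no match (matches: 2)
  'green' -> not in reference -> no match (matches: 2)
Clipped matches: 2, Candidate length: 9
Precision = 2/9

2/9


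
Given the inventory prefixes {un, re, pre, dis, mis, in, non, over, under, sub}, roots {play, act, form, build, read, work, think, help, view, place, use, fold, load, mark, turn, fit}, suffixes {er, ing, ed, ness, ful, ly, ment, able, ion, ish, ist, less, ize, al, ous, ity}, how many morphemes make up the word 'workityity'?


Segmenting 'workityity' against the inventory:
  'work' -> root (morpheme 1)
  'ity' -> suffix (morpheme 2)
  'ity' -> suffix (morpheme 3)
Total morphemes: 3

3


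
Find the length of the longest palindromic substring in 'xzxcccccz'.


Scanning 'xzxcccccz' for palindromic substrings.
Substring at positions 3-7: 'ccccc'.
Check: reverse('ccccc') = 'ccccc' -> palindrome confirmed.
Neighbouring characters ('x' / 'z') break symmetry, so it cannot extend further.
No longer palindromic substring exists; longest length = 5

5


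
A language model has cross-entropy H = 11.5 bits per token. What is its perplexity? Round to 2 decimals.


Perplexity formula: PP = 2^H
H = 11.5
PP = 2^11.5
Decompose: 2^11.5 = 2^11 * 2^0.5 = 2^11 * sqrt(2)
2^11 = 2048, sqrt(2) ~ 1.4142136
PP ~ 2048 * 1.4142136 = 2896.3094528
Rounded to 2 decimals: 2896.31

2896.31


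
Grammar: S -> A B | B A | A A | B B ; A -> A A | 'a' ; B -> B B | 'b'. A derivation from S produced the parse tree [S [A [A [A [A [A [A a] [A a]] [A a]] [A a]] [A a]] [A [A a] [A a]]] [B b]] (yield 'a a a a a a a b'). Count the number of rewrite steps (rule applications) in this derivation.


Every bracketed nonterminal node [X ...] in the tree is produced by exactly one rule application.
Reading the tree off as a leftmost derivation:
  Step 1: S  =>  A B   (applied S -> A B)
  Step 2: A B  =>  A A B   (applied A -> A A)
  Step 3: A A B  =>  A A A B   (applied A -> A A)
  Step 4: A A A B  =>  A A A A B   (applied A -> A A)
  Step 5: A A A A B  =>  A A A A A B   (applied A -> A A)
  Step 6: A A A A A B  =>  A A A A A A B   (applied A -> A A)
  Step 7: A A A A A A B  =>  a A A A A A B   (applied A -> a)
  Step 8: a A A A A A B  =>  a a A A A A B   (applied A -> a)
  Step 9: a a A A A A B  =>  a a a A A A B   (applied A -> a)
  Step 10: a a a A A A B  =>  a a a a A A B   (applied A -> a)
  Step 11: a a a a A A B  =>  a a a a a A B   (applied A -> a)
  Step 12: a a a a a A B  =>  a a a a a A A B   (applied A -> A A)
  Step 13: a a a a a A A B  =>  a a a a a a A B   (applied A -> a)
  Step 14: a a a a a a A B  =>  a a a a a a a B   (applied A -> a)
  Step 15: a a a a a a a B  =>  a a a a a a a b   (applied B -> b)
Final yield: a a a a a a a b
Total rewrite steps: 15

15


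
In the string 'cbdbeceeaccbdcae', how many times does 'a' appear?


Scanning 'cbdbeceeaccbdcae' for 'a':
  Position 8: 'a' -> MATCH (count: 1)
  Position 14: 'a' -> MATCH (count: 2)
Total occurrences of 'a': 2

2


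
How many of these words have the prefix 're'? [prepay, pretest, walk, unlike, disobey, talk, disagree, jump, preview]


Checking each word for prefix 're':
  'prepay' -> no (count: 0)
  'pretest' -> no (count: 0)
  'walk' -> no (count: 0)
  'unlike' -> no (count: 0)
  'disobey' -> no (count: 0)
  'talk' -> no (count: 0)
  'disagree' -> no (count: 0)
  'jump' -> no (count: 0)
  'preview' -> no (count: 0)
Total with prefix 're': 0

0


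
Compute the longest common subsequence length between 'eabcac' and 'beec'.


DP table for LCS of 'eabcac' and 'beec':
       b  e  e  c
    0  0  0  0  0
  e 0  0  1  1  1
  a 0  0  1  1  1
  b 0  1  1  1  1
  c 0  1  1  1  2
  a 0  1  1  1  2
  c 0  1  1  1  2
LCS: 'ec'
LCS length = 2

2


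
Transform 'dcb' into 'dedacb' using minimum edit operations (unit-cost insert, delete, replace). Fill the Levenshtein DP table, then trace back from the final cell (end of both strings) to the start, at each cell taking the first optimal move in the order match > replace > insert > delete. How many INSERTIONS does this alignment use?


Edit distance = 3. Backtracking from cell (3, 6) with preference match > replace > insert > delete,
then listing the resulting alignment 'dcb' -> 'dedacb' left to right:
  Step 1: insert 'd' [insertion #1]
  Step 2: insert 'e' [insertion #2]
  Step 3: keep 'd'
  Step 4: insert 'a' [insertion #3]
  Step 5: keep 'c'
  Step 6: keep 'b'
Total insertions: 3

3


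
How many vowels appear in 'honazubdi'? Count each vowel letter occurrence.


Scanning each character of 'honazubdi':
  Position 1: 'h' -> consonant (running count: 0)
  Position 2: 'o' -> vowel (running count: 1)
  Position 3: 'n' -> consonant (running count: 1)
  Position 4: 'a' -> vowel (running count: 2)
  Position 5: 'z' -> consonant (running count: 2)
  Position 6: 'u' -> vowel (running count: 3)
  Position 7: 'b' -> consonant (running count: 3)
  Position 8: 'd' -> consonant (running count: 3)
  Position 9: 'i' -> vowel (running count: 4)
Total vowels: 4

4


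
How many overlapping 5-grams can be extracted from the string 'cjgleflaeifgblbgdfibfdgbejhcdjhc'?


String 'cjgleflaeifgblbgdfibfdgbejhcdjhc' has length L = 32.
Number of overlapping n-grams = L - n + 1
Substituting: 32 - 5 + 1 = 28

28


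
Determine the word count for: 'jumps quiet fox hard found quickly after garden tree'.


Counting words by splitting on spaces:
  Word 1: 'jumps'
  Word 2: 'quiet'
  Word 3: 'fox'
  Word 4: 'hard'
  Word 5: 'found'
  Word 6: 'quickly'
  Word 7: 'after'
  Word 8: 'garden'
  Word 9: 'tree'
Total words: 9

9


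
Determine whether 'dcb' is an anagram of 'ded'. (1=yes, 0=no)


Sort characters of 'dcb': 'bcd'
Sort characters of 'ded': 'dde'
Sorted forms differ -> they are NOT anagrams
Result: 0

0


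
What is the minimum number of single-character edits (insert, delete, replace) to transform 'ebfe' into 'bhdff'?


Building DP table for s1='ebfe' (len 4) and s2='bhdff' (len 5):
       b  h  d  f  f
    0  1  2  3  4  5
  e 1  1  2  3  4  5
  b 2  1  2  3  4  5
  f 3  2  2  3  3  4
  e 4  3  3  3  4  4
Edit distance = dp[4][5] = 4

4


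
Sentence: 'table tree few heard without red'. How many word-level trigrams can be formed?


Word trigrams from [6] words:
  Trigram 1: (table tree few)
  Trigram 2: (tree few heard)
  Trigram 3: (few heard without)
  Trigram 4: (heard without red)
Total word trigrams: 6 - 2 = 4

4


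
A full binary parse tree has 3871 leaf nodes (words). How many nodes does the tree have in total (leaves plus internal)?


Leaf nodes (terminals): 3871
Internal nodes = n - 1 = 3871 - 1 = 3870
Total = leaves + internal = 3871 + 3870 = 7741

7741


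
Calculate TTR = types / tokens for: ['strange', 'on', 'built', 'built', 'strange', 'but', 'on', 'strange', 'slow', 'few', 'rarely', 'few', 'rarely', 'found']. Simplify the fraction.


Tokens: 14
Unique types: ('built', 'but', 'few', 'found', 'on', 'rarely', 'slow', 'strange') = 8
TTR = 8/14
Simplify: divide both by 2 -> 4/7
TTR = 4/7

4/7


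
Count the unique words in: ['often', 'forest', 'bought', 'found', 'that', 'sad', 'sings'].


Listing all tokens and tracking unique types:
  Token 1: 'often' -> NEW (unique so far: 1)
  Token 2: 'forest' -> NEW (unique so far: 2)
  Token 3: 'bought' -> NEW (unique so far: 3)
  Token 4: 'found' -> NEW (unique so far: 4)
  Token 5: 'that' -> NEW (unique so far: 5)
  Token 6: 'sad' -> NEW (unique so far: 6)
  Token 7: 'sings' -> NEW (unique so far: 7)
Unique types: ('bought', 'forest', 'found', 'often', 'sad', 'sings', 'that')
Vocabulary size: 7

7


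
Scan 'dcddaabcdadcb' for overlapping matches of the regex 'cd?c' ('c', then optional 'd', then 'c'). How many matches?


Pattern: cd?c means 'c', then optional 'd', then 'c'.
Scanning 'dcddaabcdadcb' position-by-position:
  Pos 0: window 'dcd' -> no
  Pos 1: window 'cdd' -> no
  Pos 2: window 'dda' -> no
  Pos 3: window 'daa' -> no
  Pos 4: window 'aab' -> no
  Pos 5: window 'abc' -> no
  Pos 6: window 'bcd' -> no
  Pos 7: window 'cda' -> no
  Pos 8: window 'dad' -> no
  Pos 9: window 'adc' -> no
  Pos 10: window 'dcb' -> no
  Pos 11: window 'cb' -> no
  Pos 12: window 'b' -> no
Total matches: 0

0


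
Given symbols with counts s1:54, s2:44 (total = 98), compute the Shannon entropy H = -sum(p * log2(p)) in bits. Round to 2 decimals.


Computing entropy H = -sum(p_i * log2(p_i)):
  s1: p = 54/98 = 0.5510, -p*log2(p) = 0.4738
  s2: p = 44/98 = 0.4490, -p*log2(p) = 0.5187
H = sum of terms = 0.9925
Rounded to 2 decimals: 0.99

0.99


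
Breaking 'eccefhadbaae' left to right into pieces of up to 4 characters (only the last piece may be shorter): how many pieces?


'eccefhadbaae' has 12 characters.
Chunking with max size 4:
  Chunk 1: 'ecce' (positions 0-3)
  Chunk 2: 'fhad' (positions 4-7)
  Chunk 3: 'baae' (positions 8-11)
Total chunks: ceil(12 / 4) = 3

3


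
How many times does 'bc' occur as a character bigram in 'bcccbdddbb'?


Scanning 'bcccbdddbb' for bigram 'bc':
  Position 0: 'bc' -> MATCH
  Position 1: 'cc' -> no
  Position 2: 'cc' -> no
  Position 3: 'cb' -> no
  Position 4: 'bd' -> no
  Position 5: 'dd' -> no
  Position 6: 'dd' -> no
  Position 7: 'db' -> no
  Position 8: 'bb' -> no
Total matches: 1

1


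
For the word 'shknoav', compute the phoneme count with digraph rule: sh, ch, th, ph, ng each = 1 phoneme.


Parsing 'shknoav' greedily, digraphs first:
  'sh' -> digraph (1 consonant phoneme) (phonemes so far: 1)
  'k' -> consonant phoneme (phonemes so far: 2)
  'n' -> consonant phoneme (phonemes so far: 3)
  'o' -> vowel phoneme (phonemes so far: 4)
  'a' -> vowel phoneme (phonemes so far: 5)
  'v' -> consonant phoneme (phonemes so far: 6)
Total phonemes: 6

6


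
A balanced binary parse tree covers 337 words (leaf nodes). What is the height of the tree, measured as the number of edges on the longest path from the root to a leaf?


In a balanced binary tree with n leaves the deepest leaf is ceil(log2(n)) edges below the root.
log2(337) = 8.3966
ceil(8.3966) = 9
height (edges) = 9

9


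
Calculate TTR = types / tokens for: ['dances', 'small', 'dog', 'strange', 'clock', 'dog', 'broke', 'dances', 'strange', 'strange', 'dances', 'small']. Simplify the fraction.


Tokens: 12
Unique types: ('broke', 'clock', 'dances', 'dog', 'small', 'strange') = 6
TTR = 6/12
Simplify: divide both by 6 -> 1/2
TTR = 1/2

1/2


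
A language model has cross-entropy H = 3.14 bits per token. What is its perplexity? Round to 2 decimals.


Perplexity formula: PP = 2^H
H = 3.14
PP = 2^3.14
Decompose: 2^3.14 = 2^3 * 2^0.14
2^3 = 8, 2^0.14 ~ 1.1019051
PP ~ 8 * 1.1019051 = 8.8152408
Rounded to 2 decimals: 8.82

8.82


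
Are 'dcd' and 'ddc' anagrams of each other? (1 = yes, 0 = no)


Sort characters of 'dcd': 'cdd'
Sort characters of 'ddc': 'cdd'
Sorted forms match -> they ARE anagrams
Result: 1

1


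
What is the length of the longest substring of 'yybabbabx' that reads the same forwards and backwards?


Scanning 'yybabbabx' for palindromic substrings.
Substring at positions 2-7: 'babbab'.
Check: reverse('babbab') = 'babbab' -> palindrome confirmed.
Neighbouring characters ('y' / 'x') break symmetry, so it cannot extend further.
No longer palindromic substring exists; longest length = 6

6


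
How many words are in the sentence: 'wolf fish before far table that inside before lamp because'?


Counting words by splitting on spaces:
  Word 1: 'wolf'
  Word 2: 'fish'
  Word 3: 'before'
  Word 4: 'far'
  Word 5: 'table'
  Word 6: 'that'
  Word 7: 'inside'
  Word 8: 'before'
  Word 9: 'lamp'
  Word 10: 'because'
Total words: 10

10


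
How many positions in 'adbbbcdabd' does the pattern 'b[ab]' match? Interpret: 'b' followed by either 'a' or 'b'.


Pattern: b[ab] means 'b' followed by either 'a' or 'b'.
Scanning 'adbbbcdabd' position-by-position:
  Pos 0: window 'ad' -> no
  Pos 1: window 'db' -> no
  Pos 2: window 'bb' -> MATCH
  Pos 3: window 'bb' -> MATCH
  Pos 4: window 'bc' -> no
  Pos 5: window 'cd' -> no
  Pos 6: window 'da' -> no
  Pos 7: window 'ab' -> no
  Pos 8: window 'bd' -> no
  Pos 9: window 'd' -> no
Total matches: 2

2


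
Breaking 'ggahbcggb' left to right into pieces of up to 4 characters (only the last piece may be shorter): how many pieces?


'ggahbcggb' has 9 characters.
Chunking with max size 4:
  Chunk 1: 'ggah' (positions 0-3)
  Chunk 2: 'bcgg' (positions 4-7)
  Chunk 3: 'b' (positions 8-8)
Total chunks: ceil(9 / 4) = 3

3


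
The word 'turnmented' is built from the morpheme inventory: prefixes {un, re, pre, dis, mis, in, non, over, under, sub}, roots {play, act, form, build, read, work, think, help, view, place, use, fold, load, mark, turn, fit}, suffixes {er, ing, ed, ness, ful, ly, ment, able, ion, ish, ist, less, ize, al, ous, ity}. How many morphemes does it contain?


Segmenting 'turnmented' against the inventory:
  'turn' -> root (morpheme 1)
  'ment' -> suffix (morpheme 2)
  'ed' -> suffix (morpheme 3)
Total morphemes: 3

3


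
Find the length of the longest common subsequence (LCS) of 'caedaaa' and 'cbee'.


DP table for LCS of 'caedaaa' and 'cbee':
       c  b  e  e
    0  0  0  0  0
  c 0  1  1  1  1
  a 0  1  1  1  1
  e 0  1  1  2  2
  d 0  1  1  2  2
  a 0  1  1  2  2
  a 0  1  1  2  2
  a 0  1  1  2  2
LCS: 'ce'
LCS length = 2

2


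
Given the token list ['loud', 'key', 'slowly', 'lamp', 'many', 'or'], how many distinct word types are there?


Listing all tokens and tracking unique types:
  Token 1: 'loud' -> NEW (unique so far: 1)
  Token 2: 'key' -> NEW (unique so far: 2)
  Token 3: 'slowly' -> NEW (unique so far: 3)
  Token 4: 'lamp' -> NEW (unique so far: 4)
  Token 5: 'many' -> NEW (unique so far: 5)
  Token 6: 'or' -> NEW (unique so far: 6)
Unique types: ('key', 'lamp', 'loud', 'many', 'or', 'slowly')
Vocabulary size: 6

6


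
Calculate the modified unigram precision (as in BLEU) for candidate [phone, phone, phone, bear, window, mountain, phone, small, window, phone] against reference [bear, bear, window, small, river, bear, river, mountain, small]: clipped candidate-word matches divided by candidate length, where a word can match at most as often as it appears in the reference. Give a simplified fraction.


Reference word counts: {'bear': 3, 'mountain': 1, 'river': 2, 'small': 2, 'window': 1}
Checking each candidate word (with clipping):
  'phone' -> not in reference -> no match (matches: 0)
  'phone' -> not in reference -> no match (matches: 0)
  'phone' -> not in reference -> no match (matches: 0)
  'bear' -> in reference (ref count 3, used 1/3) -> match (matches: 1)
  'window' -> in reference (ref count 1, used 1/1) -> match (matches: 2)
  'mountain' -> in reference (ref count 1, used 1/1) -> match (matches: 3)
  'phone' -> not in reference -> no match (matches: 3)
  'small' -> in reference (ref count 2, used 1/2) -> match (matches: 4)
  'window' -> ref count 1 already used up (1/1) -> clipped, no match (matches: 4)
  'phone' -> not in reference -> no match (matches: 4)
Clipped matches: 4, Candidate length: 10
Precision = 4/10 = 2/5

2/5


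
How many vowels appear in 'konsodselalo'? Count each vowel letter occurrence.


Scanning each character of 'konsodselalo':
  Position 1: 'k' -> consonant (running count: 0)
  Position 2: 'o' -> vowel (running count: 1)
  Position 3: 'n' -> consonant (running count: 1)
  Position 4: 's' -> consonant (running count: 1)
  Position 5: 'o' -> vowel (running count: 2)
  Position 6: 'd' -> consonant (running count: 2)
  Position 7: 's' -> consonant (running count: 2)
  Position 8: 'e' -> vowel (running count: 3)
  Position 9: 'l' -> consonant (running count: 3)
  Position 10: 'a' -> vowel (running count: 4)
  Position 11: 'l' -> consonant (running count: 4)
  Position 12: 'o' -> vowel (running count: 5)
Total vowels: 5

5


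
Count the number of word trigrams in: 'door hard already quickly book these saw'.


Word trigrams from [7] words:
  Trigram 1: (door hard already)
  Trigram 2: (hard already quickly)
  Trigram 3: (already quickly book)
  Trigram 4: (quickly book these)
  Trigram 5: (book these saw)
Total word trigrams: 7 - 2 = 5

5
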